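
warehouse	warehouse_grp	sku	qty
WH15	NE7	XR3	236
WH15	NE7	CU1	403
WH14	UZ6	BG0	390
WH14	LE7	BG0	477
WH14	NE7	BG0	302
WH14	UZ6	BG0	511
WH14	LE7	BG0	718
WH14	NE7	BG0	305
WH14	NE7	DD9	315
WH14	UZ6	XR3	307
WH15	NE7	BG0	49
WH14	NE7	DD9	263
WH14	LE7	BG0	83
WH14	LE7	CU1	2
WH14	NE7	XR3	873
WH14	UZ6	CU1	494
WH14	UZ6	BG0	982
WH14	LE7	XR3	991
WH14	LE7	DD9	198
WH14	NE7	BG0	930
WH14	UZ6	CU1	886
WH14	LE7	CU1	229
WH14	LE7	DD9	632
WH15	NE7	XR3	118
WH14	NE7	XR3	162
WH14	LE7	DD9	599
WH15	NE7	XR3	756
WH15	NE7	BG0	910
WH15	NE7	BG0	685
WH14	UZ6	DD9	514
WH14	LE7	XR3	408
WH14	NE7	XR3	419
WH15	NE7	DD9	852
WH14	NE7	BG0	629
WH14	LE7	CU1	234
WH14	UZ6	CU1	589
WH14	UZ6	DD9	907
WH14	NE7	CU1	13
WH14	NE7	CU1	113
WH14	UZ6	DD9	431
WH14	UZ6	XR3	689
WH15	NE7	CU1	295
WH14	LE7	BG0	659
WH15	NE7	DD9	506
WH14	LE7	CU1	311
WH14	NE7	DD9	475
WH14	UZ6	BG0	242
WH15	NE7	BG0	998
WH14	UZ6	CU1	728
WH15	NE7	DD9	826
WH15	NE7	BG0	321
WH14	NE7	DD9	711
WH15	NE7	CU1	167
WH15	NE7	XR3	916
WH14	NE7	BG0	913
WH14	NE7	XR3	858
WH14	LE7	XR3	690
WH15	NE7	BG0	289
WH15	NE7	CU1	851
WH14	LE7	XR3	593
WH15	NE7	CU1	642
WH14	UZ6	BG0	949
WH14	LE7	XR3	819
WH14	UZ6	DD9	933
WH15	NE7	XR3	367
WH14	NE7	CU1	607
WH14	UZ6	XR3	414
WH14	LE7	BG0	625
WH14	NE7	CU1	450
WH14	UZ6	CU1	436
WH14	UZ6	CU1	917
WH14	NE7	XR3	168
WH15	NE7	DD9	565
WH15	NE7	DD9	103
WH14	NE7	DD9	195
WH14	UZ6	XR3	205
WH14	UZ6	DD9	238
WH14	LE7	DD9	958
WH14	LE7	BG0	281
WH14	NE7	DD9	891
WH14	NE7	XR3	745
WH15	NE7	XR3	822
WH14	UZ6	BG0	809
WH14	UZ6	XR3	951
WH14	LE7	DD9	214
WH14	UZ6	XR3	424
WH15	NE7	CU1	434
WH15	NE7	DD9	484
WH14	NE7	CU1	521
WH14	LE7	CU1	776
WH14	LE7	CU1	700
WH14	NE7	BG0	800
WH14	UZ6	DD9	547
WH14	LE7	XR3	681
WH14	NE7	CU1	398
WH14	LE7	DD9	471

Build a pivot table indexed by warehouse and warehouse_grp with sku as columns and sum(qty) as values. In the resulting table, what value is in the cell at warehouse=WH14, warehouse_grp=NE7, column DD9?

2850

Rows with warehouse=WH14, warehouse_grp=NE7 and sku=DD9: qty values are 315, 263, 475, 711, 195, 891.
315 + 263 + 475 + 711 + 195 + 891 = 2850.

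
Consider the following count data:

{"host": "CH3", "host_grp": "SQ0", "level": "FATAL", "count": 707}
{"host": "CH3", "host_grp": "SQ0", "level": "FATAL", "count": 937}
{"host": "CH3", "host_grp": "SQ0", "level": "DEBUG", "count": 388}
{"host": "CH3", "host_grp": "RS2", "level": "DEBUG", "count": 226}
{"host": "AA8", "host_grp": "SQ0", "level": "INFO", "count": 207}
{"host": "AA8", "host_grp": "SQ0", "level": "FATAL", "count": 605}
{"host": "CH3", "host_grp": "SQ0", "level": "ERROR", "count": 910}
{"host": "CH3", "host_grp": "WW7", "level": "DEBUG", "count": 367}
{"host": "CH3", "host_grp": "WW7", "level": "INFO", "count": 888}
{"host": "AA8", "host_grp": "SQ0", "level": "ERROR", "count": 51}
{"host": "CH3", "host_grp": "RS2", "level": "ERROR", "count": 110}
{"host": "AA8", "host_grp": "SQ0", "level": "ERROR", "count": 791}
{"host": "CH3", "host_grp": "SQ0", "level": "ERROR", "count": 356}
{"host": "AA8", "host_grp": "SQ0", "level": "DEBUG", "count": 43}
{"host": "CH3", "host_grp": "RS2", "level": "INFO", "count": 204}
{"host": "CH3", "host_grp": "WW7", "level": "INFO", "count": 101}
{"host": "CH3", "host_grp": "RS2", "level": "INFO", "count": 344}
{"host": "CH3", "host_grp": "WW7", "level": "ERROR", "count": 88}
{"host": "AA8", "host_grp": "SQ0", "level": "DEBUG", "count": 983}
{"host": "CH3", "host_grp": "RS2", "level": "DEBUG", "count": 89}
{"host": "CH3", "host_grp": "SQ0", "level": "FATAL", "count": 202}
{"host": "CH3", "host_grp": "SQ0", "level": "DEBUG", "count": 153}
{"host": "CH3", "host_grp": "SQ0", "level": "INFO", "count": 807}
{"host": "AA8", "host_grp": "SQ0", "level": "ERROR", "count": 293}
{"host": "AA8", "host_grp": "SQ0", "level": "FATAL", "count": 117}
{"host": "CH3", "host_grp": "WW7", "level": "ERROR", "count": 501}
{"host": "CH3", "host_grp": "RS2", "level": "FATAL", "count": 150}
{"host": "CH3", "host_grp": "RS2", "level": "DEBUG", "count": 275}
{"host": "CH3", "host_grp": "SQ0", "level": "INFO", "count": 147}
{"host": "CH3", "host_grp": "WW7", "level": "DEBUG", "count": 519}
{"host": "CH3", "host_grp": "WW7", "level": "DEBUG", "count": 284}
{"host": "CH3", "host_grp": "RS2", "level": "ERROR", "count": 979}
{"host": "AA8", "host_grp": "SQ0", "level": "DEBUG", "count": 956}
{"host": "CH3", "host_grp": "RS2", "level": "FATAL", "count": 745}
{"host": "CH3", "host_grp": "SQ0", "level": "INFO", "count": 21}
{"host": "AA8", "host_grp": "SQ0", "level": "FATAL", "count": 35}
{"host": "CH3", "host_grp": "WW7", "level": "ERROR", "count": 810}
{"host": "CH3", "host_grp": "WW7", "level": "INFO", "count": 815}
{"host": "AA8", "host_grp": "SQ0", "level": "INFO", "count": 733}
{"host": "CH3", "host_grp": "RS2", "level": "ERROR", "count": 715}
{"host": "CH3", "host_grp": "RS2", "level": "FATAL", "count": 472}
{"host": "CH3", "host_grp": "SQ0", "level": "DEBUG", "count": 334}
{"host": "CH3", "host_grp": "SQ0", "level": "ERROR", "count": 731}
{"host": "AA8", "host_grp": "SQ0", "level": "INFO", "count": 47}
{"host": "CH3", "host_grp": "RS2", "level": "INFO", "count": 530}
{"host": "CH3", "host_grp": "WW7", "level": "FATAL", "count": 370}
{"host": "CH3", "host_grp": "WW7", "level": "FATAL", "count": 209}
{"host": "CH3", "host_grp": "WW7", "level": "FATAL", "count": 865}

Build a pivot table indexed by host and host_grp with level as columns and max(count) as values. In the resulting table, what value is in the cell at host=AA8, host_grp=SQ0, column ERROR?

791

Rows with host=AA8, host_grp=SQ0 and level=ERROR: count values are 51, 791, 293.
max(51, 791, 293) = 791.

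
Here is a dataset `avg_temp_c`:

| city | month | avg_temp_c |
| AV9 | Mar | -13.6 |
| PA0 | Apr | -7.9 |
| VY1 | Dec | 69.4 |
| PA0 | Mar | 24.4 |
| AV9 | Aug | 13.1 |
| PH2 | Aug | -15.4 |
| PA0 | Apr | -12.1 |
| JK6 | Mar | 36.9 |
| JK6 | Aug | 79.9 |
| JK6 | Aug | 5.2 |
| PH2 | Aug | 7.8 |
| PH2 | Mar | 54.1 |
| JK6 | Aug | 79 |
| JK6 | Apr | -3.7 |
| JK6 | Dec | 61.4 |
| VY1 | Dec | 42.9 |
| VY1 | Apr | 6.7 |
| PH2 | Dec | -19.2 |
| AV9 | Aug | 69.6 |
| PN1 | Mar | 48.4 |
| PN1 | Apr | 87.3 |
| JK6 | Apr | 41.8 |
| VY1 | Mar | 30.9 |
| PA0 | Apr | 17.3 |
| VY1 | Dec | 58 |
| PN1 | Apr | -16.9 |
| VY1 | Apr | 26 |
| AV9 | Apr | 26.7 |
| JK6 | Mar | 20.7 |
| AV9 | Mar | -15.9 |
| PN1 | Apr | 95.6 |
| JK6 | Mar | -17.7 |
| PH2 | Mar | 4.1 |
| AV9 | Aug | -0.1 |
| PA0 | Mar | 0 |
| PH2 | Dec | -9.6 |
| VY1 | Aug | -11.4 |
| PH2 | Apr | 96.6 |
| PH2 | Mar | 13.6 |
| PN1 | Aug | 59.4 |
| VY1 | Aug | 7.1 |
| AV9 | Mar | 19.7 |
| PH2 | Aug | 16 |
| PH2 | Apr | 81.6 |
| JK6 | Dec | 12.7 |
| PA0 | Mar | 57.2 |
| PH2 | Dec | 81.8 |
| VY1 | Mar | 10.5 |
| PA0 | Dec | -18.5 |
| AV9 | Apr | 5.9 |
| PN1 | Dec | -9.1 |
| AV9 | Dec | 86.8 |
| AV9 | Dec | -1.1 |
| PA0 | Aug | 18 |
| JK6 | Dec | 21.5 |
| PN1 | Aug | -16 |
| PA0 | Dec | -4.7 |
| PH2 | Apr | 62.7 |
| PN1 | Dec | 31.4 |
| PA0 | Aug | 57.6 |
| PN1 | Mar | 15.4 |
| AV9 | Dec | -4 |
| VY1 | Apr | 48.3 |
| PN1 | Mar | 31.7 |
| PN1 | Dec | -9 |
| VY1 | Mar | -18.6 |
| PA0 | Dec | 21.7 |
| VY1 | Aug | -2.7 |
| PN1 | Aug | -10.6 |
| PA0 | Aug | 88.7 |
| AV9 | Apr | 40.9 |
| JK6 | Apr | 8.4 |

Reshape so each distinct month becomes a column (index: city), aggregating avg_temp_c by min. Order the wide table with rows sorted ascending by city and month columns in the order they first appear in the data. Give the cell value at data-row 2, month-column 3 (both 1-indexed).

12.7

With rows sorted ascending by city, row 2 is city=JK6. month columns in first-appearance order: Mar, Apr, Dec, Aug; column 3 is Dec.
Long rows with city=JK6, month=Dec: min(61.4, 12.7, 21.5) = 12.7.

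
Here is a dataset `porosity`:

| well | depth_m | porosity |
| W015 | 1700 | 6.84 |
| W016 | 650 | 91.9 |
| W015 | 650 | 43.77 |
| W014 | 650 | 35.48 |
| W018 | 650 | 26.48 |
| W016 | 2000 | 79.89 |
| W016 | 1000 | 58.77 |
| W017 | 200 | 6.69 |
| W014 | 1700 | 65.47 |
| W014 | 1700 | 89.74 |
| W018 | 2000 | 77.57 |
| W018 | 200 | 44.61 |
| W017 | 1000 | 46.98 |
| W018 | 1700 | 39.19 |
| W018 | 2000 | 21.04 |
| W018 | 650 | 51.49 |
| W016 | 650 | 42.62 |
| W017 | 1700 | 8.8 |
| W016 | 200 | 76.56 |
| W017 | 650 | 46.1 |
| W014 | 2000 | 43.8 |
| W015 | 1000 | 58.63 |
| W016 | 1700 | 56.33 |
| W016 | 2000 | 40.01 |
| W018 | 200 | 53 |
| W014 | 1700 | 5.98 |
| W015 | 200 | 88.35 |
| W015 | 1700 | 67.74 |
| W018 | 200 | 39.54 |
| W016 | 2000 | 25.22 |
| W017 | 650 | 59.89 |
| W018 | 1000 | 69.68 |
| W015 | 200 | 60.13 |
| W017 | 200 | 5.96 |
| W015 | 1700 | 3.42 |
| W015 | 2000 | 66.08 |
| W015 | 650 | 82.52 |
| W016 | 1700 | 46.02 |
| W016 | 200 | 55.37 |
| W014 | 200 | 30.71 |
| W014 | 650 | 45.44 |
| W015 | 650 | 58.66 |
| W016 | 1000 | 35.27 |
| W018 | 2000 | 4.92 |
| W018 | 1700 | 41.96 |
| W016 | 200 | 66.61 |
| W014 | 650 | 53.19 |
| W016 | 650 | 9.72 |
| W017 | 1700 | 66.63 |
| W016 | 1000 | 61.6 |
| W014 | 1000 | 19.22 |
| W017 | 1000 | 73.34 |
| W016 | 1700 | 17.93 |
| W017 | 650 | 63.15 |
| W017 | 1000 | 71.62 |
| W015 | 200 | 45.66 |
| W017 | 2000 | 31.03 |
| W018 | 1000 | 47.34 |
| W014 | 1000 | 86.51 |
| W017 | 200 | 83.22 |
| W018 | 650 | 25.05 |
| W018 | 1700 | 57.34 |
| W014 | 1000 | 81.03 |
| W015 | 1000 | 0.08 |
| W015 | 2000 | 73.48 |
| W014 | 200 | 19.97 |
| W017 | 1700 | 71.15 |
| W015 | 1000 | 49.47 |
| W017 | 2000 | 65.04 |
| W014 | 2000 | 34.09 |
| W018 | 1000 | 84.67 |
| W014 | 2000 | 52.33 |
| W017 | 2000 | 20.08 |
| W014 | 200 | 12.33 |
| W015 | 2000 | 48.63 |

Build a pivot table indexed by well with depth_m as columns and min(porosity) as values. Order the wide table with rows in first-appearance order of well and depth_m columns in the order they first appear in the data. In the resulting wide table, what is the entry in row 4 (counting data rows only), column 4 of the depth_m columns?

47.34

With rows in first-appearance order of well, row 4 is well=W018. depth_m columns in first-appearance order: 1700, 650, 2000, 1000, 200; column 4 is 1000.
Long rows with well=W018, depth_m=1000: min(69.68, 47.34, 84.67) = 47.34.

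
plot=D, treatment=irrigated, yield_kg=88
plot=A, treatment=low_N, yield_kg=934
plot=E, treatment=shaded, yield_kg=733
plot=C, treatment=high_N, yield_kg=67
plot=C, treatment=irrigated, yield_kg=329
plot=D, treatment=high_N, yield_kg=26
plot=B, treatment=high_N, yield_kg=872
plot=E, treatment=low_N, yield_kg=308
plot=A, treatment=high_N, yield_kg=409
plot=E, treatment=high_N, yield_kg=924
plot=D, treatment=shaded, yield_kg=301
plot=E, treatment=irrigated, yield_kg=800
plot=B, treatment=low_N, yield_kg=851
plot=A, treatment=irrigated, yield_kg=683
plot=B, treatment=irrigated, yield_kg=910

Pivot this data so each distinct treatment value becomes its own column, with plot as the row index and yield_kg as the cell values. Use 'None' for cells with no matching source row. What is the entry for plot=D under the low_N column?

No long-format row has plot=D and treatment=low_N, so the cell is None.

None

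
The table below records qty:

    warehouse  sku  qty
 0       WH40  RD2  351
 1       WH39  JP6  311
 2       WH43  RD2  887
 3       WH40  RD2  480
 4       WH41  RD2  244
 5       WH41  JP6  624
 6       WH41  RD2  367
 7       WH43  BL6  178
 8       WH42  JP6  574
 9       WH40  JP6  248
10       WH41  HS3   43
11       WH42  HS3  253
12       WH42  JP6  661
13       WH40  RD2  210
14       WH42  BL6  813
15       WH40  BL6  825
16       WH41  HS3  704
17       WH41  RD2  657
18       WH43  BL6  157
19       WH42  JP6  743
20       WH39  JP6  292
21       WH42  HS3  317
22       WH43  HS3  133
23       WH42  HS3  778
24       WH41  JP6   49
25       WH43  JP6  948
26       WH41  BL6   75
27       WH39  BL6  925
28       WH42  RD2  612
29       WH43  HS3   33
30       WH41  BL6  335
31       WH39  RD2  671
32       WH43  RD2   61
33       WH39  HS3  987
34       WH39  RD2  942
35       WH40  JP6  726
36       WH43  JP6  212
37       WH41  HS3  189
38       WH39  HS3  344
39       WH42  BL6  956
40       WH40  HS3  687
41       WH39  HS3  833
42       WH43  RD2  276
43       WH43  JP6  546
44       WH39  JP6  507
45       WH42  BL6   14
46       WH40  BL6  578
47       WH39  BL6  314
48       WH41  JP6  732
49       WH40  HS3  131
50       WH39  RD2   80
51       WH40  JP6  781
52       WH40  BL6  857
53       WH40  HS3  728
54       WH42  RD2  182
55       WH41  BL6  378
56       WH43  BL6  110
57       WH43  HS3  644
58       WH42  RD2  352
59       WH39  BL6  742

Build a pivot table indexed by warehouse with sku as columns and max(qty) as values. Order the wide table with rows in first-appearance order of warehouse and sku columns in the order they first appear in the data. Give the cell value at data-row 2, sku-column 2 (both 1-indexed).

With rows in first-appearance order of warehouse, row 2 is warehouse=WH39. sku columns in first-appearance order: RD2, JP6, BL6, HS3; column 2 is JP6.
Long rows with warehouse=WH39, sku=JP6: max(311, 292, 507) = 507.

507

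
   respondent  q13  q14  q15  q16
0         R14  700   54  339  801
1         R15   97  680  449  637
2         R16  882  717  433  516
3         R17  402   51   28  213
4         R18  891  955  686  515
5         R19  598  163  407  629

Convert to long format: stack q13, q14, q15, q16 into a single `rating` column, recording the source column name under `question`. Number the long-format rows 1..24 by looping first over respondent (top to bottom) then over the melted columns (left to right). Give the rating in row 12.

516

24 rows total (6 × 4). Row 12: index ⌊(12-1)/4⌋ = 2 into respondent → R16; (12-1) mod 4 = 3 into the melted columns → q16.
So row 12 is (R16, q16, 516); rating = 516.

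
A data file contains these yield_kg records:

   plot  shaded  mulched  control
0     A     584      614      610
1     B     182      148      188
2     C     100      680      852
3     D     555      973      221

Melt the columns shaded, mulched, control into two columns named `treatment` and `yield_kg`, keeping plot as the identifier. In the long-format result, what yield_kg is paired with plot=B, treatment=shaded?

182

Unpivoting turns each (plot, wide-column) pair into one long row.
The wide cell at row B, column shaded holds 182, so the long row (B, shaded) has yield_kg=182.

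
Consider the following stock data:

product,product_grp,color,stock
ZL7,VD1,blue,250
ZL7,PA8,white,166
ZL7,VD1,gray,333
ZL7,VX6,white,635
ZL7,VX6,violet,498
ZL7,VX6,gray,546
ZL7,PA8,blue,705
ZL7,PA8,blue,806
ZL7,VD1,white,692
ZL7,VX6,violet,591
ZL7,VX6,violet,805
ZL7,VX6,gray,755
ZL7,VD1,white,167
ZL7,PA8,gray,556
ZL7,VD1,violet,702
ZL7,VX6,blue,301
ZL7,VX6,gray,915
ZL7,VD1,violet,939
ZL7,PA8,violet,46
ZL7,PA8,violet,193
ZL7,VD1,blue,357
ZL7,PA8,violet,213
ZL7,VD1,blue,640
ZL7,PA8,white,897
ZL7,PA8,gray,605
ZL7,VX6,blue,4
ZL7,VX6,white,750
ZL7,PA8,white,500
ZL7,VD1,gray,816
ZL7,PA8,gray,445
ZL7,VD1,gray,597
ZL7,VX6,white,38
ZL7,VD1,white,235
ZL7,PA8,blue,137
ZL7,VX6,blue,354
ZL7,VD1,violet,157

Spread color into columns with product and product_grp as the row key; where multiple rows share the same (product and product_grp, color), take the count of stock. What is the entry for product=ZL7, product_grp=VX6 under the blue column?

3

Rows with product=ZL7, product_grp=VX6 and color=blue: stock values are 301, 4, 354.
3 rows match — count = 3.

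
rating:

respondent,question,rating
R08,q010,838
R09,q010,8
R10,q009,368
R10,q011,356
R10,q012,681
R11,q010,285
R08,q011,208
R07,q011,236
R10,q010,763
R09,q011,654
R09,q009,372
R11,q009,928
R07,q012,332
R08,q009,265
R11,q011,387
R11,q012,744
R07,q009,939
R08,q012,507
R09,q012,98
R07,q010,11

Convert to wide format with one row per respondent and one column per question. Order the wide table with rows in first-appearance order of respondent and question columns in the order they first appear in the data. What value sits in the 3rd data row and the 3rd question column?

356

With rows in first-appearance order of respondent, row 3 is respondent=R10. question columns in first-appearance order: q010, q009, q011, q012; column 3 is q011.
Long rows with respondent=R10, question=q011: rating = 356.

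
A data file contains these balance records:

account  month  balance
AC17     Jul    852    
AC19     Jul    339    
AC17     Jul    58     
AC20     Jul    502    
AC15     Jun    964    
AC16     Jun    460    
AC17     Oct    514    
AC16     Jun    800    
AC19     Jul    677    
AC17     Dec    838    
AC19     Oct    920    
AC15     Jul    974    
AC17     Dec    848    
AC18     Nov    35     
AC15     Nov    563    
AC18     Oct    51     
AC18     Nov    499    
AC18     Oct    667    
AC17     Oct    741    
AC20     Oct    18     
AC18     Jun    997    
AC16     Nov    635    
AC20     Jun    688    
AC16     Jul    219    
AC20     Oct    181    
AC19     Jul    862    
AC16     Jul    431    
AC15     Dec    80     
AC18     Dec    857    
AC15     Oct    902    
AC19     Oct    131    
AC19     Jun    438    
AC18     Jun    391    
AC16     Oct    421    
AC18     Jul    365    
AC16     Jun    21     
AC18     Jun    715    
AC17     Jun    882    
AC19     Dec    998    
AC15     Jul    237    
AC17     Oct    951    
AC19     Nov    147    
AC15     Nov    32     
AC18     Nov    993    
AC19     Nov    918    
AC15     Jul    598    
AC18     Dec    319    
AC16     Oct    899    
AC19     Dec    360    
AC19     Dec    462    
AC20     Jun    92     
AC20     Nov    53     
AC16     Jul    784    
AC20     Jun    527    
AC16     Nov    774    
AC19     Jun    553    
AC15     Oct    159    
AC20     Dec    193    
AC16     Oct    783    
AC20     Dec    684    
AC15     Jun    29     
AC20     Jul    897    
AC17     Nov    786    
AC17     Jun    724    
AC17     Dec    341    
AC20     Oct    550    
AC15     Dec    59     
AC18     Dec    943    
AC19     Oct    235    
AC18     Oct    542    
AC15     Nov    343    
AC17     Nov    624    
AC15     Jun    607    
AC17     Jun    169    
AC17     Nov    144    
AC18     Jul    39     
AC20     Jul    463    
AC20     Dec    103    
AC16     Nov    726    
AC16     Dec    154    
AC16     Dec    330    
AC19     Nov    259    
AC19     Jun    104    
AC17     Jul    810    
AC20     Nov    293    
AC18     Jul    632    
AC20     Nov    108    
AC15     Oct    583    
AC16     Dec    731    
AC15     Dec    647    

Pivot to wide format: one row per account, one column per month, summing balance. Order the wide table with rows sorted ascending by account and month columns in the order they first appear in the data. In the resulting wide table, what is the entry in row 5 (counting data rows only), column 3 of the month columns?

1286

With rows sorted ascending by account, row 5 is account=AC19. month columns in first-appearance order: Jul, Jun, Oct, Dec, Nov; column 3 is Oct.
Long rows with account=AC19, month=Oct: 920 + 131 + 235 = 1286.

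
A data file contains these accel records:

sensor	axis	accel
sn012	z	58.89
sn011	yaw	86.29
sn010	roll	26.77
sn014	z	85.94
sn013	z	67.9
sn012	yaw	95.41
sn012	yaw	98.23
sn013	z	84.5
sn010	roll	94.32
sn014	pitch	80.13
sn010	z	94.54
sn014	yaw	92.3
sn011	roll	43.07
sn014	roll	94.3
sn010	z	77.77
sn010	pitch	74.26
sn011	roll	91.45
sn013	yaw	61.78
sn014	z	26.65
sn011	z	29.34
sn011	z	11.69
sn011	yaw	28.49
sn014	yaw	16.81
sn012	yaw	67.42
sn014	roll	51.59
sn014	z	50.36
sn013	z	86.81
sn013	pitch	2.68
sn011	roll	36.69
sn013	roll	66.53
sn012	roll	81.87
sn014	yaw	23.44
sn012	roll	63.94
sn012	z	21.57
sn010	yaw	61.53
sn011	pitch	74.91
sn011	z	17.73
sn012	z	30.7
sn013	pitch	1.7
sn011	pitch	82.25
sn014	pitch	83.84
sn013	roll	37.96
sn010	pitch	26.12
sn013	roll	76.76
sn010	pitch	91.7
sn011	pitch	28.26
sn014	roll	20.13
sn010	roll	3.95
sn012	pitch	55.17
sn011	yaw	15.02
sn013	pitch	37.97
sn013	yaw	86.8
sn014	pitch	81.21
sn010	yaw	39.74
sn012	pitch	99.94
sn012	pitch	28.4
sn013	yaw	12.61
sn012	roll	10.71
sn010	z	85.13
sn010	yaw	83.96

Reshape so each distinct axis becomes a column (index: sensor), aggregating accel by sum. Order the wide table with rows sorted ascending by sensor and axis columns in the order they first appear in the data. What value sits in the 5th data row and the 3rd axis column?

With rows sorted ascending by sensor, row 5 is sensor=sn014. axis columns in first-appearance order: z, yaw, roll, pitch; column 3 is roll.
Long rows with sensor=sn014, axis=roll: 94.3 + 51.59 + 20.13 = 166.02.

166.02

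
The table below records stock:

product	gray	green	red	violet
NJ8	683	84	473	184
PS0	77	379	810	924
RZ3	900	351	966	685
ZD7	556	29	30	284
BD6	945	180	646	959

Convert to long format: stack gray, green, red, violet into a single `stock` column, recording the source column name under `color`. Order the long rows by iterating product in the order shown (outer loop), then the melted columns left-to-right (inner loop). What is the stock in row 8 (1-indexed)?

20 rows total (5 × 4). Row 8: index ⌊(8-1)/4⌋ = 1 into product → PS0; (8-1) mod 4 = 3 into the melted columns → violet.
So row 8 is (PS0, violet, 924); stock = 924.

924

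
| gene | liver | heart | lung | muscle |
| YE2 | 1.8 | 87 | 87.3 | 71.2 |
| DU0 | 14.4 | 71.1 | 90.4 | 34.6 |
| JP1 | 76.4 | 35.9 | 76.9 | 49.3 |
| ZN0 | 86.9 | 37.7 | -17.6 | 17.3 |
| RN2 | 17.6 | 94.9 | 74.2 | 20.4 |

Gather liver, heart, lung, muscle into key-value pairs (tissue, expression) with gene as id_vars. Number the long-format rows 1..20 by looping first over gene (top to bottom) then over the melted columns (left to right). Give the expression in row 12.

49.3

20 rows total (5 × 4). Row 12: index ⌊(12-1)/4⌋ = 2 into gene → JP1; (12-1) mod 4 = 3 into the melted columns → muscle.
So row 12 is (JP1, muscle, 49.3); expression = 49.3.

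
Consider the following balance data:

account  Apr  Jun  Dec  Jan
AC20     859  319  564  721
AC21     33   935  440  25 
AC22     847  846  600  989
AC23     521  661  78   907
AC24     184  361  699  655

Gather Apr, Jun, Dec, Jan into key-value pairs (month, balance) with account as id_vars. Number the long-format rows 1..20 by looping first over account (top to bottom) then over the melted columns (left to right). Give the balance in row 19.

699

20 rows total (5 × 4). Row 19: index ⌊(19-1)/4⌋ = 4 into account → AC24; (19-1) mod 4 = 2 into the melted columns → Dec.
So row 19 is (AC24, Dec, 699); balance = 699.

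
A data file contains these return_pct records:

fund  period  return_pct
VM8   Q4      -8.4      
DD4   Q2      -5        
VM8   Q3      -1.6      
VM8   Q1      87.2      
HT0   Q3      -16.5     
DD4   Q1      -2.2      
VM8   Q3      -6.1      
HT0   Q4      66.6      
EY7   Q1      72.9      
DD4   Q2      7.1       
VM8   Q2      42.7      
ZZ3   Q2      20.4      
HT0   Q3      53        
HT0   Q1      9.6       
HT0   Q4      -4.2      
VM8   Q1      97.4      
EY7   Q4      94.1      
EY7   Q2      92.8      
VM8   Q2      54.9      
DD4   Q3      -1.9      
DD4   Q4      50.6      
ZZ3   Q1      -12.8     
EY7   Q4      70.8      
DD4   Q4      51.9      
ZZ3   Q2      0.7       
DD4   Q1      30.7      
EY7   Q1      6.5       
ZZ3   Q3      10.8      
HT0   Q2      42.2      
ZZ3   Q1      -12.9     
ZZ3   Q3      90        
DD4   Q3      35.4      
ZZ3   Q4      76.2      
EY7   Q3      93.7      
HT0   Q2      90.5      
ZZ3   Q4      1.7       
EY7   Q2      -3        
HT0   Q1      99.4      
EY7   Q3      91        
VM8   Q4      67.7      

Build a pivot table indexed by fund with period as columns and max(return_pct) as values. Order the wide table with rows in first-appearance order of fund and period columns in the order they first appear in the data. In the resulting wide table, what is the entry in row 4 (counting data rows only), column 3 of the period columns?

93.7

With rows in first-appearance order of fund, row 4 is fund=EY7. period columns in first-appearance order: Q4, Q2, Q3, Q1; column 3 is Q3.
Long rows with fund=EY7, period=Q3: max(93.7, 91) = 93.7.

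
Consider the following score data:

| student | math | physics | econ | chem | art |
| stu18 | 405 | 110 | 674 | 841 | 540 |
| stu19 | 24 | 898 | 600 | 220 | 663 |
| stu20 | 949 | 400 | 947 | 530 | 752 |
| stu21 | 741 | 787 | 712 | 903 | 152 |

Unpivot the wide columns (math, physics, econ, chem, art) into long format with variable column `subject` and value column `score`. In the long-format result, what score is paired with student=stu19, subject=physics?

Unpivoting turns each (student, wide-column) pair into one long row.
The wide cell at row stu19, column physics holds 898, so the long row (stu19, physics) has score=898.

898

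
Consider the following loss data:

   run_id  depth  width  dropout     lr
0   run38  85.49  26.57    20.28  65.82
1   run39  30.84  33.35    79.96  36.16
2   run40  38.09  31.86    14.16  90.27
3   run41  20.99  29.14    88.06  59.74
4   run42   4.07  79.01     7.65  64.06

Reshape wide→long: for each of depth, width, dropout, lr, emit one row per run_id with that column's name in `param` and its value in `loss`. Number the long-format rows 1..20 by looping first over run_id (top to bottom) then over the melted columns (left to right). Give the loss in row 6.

20 rows total (5 × 4). Row 6: index ⌊(6-1)/4⌋ = 1 into run_id → run39; (6-1) mod 4 = 1 into the melted columns → width.
So row 6 is (run39, width, 33.35); loss = 33.35.

33.35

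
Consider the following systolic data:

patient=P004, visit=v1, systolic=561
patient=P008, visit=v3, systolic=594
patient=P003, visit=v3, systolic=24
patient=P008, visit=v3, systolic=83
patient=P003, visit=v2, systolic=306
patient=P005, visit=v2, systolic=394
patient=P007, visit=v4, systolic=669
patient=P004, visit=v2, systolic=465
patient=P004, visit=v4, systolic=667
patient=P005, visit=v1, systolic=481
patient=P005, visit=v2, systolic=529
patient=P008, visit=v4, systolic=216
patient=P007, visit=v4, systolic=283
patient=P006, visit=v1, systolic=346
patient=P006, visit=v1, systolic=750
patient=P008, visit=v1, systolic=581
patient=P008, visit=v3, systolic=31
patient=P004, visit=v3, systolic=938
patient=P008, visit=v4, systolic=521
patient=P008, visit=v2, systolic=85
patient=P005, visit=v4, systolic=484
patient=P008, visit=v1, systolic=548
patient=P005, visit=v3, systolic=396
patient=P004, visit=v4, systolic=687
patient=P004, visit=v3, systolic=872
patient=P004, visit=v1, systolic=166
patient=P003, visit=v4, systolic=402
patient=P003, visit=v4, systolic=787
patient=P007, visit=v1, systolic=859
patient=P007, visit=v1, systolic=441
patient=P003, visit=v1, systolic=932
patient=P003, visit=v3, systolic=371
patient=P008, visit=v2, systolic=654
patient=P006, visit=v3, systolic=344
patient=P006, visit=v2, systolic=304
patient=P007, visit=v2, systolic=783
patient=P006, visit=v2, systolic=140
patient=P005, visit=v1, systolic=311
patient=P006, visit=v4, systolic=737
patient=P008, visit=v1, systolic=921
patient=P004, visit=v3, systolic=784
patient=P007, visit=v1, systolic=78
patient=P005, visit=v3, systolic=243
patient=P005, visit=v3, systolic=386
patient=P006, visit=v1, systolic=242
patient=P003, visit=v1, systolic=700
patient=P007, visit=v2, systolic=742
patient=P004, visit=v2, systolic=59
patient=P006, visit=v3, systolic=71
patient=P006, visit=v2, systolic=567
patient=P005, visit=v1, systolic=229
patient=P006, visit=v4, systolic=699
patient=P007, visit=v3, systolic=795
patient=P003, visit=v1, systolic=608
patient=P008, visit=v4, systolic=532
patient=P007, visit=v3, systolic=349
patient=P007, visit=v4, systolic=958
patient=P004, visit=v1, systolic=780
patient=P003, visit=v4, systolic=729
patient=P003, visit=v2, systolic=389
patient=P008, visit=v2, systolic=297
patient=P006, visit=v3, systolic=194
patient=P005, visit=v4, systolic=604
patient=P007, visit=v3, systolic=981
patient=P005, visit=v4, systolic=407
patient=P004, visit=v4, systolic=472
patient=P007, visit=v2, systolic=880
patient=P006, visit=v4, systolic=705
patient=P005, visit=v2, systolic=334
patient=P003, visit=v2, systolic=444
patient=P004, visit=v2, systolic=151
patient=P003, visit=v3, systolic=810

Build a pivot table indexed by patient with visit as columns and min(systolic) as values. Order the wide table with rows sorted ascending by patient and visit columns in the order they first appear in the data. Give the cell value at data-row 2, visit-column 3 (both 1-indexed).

59

With rows sorted ascending by patient, row 2 is patient=P004. visit columns in first-appearance order: v1, v3, v2, v4; column 3 is v2.
Long rows with patient=P004, visit=v2: min(465, 59, 151) = 59.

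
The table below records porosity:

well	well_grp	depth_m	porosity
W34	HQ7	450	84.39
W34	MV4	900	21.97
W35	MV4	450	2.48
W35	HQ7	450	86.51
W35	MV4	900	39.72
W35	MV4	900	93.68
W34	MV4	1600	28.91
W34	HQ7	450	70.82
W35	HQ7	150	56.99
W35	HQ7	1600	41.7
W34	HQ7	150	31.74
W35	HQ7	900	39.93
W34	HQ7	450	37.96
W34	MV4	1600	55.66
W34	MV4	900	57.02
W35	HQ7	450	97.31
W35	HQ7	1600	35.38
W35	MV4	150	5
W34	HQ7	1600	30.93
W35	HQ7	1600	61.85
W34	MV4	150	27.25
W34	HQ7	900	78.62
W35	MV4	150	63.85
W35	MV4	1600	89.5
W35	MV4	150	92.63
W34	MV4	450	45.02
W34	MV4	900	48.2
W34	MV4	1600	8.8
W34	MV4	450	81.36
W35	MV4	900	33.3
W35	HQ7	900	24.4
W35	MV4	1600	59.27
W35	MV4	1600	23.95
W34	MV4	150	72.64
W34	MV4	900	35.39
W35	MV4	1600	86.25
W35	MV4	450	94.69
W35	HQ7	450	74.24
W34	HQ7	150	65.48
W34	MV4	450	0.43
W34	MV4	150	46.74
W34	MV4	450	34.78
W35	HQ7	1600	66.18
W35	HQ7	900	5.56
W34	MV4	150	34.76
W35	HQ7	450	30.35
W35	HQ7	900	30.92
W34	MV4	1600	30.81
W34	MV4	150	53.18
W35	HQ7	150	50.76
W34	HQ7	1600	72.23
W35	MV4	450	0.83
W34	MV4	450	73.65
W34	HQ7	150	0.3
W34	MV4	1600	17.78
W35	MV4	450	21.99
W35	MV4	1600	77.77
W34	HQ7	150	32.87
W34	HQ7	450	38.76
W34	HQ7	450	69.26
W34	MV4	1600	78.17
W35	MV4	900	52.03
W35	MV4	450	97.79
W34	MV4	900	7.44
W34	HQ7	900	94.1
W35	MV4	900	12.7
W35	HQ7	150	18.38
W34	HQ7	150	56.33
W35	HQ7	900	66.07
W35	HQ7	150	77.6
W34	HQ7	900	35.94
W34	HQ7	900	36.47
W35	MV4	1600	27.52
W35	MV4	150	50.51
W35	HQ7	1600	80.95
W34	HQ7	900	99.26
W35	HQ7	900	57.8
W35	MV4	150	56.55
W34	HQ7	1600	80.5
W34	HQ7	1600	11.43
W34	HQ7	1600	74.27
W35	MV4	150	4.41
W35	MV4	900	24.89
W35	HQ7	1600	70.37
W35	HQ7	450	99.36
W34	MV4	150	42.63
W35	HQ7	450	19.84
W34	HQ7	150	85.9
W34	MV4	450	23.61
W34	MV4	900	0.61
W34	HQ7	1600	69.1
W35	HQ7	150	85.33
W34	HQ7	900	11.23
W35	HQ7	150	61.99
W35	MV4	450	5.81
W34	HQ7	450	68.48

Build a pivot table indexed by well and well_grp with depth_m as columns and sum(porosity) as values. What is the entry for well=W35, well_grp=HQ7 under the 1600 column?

356.43

Rows with well=W35, well_grp=HQ7 and depth_m=1600: porosity values are 41.7, 35.38, 61.85, 66.18, 80.95, 70.37.
41.7 + 35.38 + 61.85 + 66.18 + 80.95 + 70.37 = 356.43.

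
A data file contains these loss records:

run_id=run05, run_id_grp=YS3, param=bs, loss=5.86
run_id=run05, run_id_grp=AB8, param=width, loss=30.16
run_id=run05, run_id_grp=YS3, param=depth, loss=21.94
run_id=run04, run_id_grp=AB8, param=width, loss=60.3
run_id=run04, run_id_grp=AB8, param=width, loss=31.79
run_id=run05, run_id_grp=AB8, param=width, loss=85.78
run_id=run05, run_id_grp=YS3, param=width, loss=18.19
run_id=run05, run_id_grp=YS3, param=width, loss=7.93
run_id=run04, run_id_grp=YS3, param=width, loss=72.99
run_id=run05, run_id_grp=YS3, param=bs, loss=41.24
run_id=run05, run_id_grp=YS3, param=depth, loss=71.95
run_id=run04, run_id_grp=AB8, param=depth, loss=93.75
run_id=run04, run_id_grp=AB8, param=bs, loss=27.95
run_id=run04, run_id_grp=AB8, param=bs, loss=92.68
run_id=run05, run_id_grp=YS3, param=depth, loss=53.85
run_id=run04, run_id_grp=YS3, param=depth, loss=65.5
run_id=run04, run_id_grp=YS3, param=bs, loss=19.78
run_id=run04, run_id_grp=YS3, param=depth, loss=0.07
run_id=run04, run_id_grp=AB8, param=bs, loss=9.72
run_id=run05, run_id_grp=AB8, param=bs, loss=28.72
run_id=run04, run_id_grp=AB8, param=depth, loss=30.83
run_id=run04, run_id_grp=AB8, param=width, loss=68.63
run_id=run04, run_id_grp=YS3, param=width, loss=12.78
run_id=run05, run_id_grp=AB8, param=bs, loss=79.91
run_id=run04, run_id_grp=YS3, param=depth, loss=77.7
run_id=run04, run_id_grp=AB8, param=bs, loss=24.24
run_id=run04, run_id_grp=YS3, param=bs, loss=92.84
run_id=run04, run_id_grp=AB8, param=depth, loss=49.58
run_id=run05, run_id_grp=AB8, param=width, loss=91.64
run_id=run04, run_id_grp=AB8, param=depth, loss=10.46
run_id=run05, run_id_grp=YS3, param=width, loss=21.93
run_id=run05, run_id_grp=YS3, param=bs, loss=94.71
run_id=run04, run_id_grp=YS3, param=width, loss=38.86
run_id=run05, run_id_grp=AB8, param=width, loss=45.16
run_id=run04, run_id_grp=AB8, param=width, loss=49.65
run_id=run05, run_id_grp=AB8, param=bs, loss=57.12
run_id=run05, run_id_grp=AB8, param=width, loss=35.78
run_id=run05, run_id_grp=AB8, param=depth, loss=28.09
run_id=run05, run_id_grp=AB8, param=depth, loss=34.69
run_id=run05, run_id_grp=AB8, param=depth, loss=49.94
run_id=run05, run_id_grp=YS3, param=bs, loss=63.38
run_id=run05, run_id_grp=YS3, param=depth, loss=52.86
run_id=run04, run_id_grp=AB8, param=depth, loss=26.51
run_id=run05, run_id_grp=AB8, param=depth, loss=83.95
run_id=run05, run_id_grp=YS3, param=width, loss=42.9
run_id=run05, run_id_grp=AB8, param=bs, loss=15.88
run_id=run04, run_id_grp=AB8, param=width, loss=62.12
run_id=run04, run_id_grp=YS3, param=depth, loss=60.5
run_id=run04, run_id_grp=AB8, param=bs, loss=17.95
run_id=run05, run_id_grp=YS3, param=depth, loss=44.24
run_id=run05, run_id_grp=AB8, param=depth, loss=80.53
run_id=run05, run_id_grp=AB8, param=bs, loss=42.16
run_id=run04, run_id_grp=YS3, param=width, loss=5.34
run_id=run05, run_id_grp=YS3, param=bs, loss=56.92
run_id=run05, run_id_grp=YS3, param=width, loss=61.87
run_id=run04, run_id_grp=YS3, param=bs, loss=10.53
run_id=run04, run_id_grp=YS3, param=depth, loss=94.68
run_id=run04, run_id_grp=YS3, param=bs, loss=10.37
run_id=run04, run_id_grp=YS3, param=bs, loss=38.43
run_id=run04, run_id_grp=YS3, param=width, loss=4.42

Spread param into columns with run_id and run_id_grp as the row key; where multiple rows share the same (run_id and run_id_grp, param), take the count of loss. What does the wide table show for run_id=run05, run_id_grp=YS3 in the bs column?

5

Rows with run_id=run05, run_id_grp=YS3 and param=bs: loss values are 5.86, 41.24, 94.71, 63.38, 56.92.
5 rows match — count = 5.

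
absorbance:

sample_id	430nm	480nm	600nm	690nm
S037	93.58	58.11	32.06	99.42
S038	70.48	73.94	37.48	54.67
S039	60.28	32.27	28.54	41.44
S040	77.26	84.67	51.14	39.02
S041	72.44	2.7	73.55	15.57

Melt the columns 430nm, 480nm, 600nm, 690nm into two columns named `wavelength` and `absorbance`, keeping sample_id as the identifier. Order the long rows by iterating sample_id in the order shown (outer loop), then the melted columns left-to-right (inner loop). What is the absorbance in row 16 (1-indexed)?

20 rows total (5 × 4). Row 16: index ⌊(16-1)/4⌋ = 3 into sample_id → S040; (16-1) mod 4 = 3 into the melted columns → 690nm.
So row 16 is (S040, 690nm, 39.02); absorbance = 39.02.

39.02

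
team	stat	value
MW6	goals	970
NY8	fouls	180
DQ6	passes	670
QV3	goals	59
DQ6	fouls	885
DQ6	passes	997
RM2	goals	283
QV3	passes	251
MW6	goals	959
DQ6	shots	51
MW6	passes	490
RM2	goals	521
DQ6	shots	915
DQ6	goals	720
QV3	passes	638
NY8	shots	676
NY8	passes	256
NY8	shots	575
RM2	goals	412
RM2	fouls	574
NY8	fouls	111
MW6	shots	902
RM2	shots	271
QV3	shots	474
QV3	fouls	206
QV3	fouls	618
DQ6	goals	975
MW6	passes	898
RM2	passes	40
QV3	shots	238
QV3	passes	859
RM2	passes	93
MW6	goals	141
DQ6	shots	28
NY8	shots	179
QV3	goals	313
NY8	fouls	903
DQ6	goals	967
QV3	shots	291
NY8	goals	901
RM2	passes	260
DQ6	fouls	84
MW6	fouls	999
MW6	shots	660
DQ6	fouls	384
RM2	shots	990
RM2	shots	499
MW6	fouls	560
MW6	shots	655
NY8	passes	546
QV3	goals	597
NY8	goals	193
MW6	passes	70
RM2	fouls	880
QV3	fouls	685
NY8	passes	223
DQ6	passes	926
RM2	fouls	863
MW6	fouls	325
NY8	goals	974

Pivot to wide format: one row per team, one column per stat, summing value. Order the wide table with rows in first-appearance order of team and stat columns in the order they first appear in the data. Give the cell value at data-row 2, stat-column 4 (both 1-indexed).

With rows in first-appearance order of team, row 2 is team=NY8. stat columns in first-appearance order: goals, fouls, passes, shots; column 4 is shots.
Long rows with team=NY8, stat=shots: 676 + 575 + 179 = 1430.

1430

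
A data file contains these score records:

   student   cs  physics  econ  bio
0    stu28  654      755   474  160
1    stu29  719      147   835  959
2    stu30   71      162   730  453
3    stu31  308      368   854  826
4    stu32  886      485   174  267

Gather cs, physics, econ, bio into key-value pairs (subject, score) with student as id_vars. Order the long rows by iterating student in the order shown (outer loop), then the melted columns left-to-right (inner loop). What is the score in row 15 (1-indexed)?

20 rows total (5 × 4). Row 15: index ⌊(15-1)/4⌋ = 3 into student → stu31; (15-1) mod 4 = 2 into the melted columns → econ.
So row 15 is (stu31, econ, 854); score = 854.

854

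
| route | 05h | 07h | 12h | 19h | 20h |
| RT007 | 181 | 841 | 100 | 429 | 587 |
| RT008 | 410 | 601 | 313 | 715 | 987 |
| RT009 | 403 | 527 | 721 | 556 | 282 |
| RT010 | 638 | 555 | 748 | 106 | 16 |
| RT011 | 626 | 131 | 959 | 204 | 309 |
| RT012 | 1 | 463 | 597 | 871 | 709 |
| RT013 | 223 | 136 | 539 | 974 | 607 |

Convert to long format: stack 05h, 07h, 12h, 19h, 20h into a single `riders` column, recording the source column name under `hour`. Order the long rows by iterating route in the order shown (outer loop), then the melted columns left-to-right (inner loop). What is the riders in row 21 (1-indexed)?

626

35 rows total (7 × 5). Row 21: index ⌊(21-1)/5⌋ = 4 into route → RT011; (21-1) mod 5 = 0 into the melted columns → 05h.
So row 21 is (RT011, 05h, 626); riders = 626.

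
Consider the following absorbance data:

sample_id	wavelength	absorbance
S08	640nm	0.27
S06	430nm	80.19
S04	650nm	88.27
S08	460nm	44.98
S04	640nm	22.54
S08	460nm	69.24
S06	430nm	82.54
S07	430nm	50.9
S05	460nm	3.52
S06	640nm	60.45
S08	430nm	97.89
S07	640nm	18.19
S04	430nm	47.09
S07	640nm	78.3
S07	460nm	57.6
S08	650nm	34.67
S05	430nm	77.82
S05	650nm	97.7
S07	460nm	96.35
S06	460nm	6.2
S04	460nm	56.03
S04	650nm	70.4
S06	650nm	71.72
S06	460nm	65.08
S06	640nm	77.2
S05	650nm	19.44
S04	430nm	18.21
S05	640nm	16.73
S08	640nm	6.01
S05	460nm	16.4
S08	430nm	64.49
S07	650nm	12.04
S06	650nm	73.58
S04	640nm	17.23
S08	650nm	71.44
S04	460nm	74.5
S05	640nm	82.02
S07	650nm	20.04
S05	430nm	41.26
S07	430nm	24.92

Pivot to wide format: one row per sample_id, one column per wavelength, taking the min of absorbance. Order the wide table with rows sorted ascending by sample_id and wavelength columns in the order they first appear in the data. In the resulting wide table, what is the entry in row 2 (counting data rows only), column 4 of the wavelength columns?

With rows sorted ascending by sample_id, row 2 is sample_id=S05. wavelength columns in first-appearance order: 640nm, 430nm, 650nm, 460nm; column 4 is 460nm.
Long rows with sample_id=S05, wavelength=460nm: min(3.52, 16.4) = 3.52.

3.52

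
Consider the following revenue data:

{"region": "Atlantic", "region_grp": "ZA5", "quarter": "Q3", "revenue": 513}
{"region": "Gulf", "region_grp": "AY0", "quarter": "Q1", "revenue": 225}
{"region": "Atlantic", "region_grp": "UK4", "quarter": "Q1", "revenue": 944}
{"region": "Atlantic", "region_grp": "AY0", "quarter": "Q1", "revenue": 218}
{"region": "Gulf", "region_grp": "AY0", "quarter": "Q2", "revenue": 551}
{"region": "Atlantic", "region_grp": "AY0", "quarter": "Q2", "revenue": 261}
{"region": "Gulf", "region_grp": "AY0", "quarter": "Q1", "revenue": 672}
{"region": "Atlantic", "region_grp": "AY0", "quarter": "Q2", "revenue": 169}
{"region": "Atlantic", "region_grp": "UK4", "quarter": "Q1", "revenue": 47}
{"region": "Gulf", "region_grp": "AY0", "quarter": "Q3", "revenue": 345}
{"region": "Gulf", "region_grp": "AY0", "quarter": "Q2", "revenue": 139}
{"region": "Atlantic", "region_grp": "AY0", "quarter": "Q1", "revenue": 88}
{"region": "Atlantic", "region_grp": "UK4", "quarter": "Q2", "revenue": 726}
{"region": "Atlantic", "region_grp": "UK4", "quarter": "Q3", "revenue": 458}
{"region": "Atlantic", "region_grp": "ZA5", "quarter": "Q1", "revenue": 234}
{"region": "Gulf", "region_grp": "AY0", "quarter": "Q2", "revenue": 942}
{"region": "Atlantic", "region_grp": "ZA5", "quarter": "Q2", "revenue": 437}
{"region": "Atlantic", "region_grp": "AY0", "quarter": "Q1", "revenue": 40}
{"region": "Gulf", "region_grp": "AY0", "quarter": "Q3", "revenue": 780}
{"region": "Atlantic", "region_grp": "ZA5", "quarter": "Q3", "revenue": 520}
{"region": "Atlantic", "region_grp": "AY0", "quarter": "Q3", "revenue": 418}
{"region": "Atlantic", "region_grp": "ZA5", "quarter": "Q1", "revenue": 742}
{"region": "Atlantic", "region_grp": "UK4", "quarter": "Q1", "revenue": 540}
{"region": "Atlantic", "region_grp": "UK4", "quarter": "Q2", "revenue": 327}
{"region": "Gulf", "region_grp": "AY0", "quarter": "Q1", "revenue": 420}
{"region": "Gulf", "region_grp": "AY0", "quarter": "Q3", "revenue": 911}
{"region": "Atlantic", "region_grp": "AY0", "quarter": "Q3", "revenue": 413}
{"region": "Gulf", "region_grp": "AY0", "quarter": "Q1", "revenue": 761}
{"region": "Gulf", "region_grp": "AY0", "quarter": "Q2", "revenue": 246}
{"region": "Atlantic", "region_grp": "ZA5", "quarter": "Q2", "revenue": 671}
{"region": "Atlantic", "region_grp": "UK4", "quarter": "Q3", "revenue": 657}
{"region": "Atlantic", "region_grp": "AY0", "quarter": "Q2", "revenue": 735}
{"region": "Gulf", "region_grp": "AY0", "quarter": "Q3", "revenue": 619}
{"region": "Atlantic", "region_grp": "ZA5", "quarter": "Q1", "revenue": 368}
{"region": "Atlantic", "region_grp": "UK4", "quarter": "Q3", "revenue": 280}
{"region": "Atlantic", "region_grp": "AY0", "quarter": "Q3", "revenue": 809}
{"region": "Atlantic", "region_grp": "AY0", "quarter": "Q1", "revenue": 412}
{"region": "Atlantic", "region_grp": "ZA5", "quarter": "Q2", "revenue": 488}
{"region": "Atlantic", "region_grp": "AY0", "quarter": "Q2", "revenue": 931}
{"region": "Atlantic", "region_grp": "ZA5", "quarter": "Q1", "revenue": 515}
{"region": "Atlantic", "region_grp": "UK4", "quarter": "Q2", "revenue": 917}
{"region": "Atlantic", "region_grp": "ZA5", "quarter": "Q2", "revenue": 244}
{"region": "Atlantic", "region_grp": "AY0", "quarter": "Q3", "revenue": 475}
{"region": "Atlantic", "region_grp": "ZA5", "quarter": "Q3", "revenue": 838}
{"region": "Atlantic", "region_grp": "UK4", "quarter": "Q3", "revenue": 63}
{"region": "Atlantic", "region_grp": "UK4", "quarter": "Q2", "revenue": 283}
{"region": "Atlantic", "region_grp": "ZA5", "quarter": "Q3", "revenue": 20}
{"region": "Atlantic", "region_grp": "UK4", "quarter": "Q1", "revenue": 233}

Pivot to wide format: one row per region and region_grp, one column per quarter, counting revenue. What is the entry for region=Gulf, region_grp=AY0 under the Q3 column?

Rows with region=Gulf, region_grp=AY0 and quarter=Q3: revenue values are 345, 780, 911, 619.
4 rows match — count = 4.

4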